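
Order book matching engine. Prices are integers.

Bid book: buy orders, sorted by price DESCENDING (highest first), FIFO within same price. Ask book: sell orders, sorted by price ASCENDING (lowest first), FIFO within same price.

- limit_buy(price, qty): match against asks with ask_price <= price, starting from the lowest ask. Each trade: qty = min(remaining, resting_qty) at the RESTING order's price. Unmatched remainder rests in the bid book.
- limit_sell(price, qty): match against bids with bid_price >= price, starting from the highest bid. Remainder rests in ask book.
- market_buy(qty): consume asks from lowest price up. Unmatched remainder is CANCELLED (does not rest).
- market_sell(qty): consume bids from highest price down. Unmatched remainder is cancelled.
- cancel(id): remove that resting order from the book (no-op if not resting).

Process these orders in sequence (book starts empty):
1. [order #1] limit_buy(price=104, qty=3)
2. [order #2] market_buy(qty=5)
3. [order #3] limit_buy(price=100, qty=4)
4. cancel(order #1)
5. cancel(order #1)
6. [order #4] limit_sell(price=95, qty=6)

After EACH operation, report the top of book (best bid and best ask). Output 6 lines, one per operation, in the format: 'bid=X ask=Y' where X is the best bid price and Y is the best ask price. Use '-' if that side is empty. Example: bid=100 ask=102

After op 1 [order #1] limit_buy(price=104, qty=3): fills=none; bids=[#1:3@104] asks=[-]
After op 2 [order #2] market_buy(qty=5): fills=none; bids=[#1:3@104] asks=[-]
After op 3 [order #3] limit_buy(price=100, qty=4): fills=none; bids=[#1:3@104 #3:4@100] asks=[-]
After op 4 cancel(order #1): fills=none; bids=[#3:4@100] asks=[-]
After op 5 cancel(order #1): fills=none; bids=[#3:4@100] asks=[-]
After op 6 [order #4] limit_sell(price=95, qty=6): fills=#3x#4:4@100; bids=[-] asks=[#4:2@95]

Answer: bid=104 ask=-
bid=104 ask=-
bid=104 ask=-
bid=100 ask=-
bid=100 ask=-
bid=- ask=95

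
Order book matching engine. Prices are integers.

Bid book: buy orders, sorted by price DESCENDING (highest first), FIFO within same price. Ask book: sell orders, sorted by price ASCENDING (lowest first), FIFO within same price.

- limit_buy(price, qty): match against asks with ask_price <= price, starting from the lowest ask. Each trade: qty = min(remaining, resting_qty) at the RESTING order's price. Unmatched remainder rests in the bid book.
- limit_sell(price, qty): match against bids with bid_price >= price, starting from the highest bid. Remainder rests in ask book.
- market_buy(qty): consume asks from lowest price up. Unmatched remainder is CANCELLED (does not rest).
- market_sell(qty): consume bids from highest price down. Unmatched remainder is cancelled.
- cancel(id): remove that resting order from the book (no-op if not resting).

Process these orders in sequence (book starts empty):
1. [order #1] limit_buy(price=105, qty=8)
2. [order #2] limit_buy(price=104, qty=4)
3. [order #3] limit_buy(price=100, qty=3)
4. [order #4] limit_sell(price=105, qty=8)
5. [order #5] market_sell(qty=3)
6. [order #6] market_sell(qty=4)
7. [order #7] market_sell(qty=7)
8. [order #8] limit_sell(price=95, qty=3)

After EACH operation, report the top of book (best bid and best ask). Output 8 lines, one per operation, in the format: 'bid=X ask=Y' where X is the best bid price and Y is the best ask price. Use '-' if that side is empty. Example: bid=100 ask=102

Answer: bid=105 ask=-
bid=105 ask=-
bid=105 ask=-
bid=104 ask=-
bid=104 ask=-
bid=- ask=-
bid=- ask=-
bid=- ask=95

Derivation:
After op 1 [order #1] limit_buy(price=105, qty=8): fills=none; bids=[#1:8@105] asks=[-]
After op 2 [order #2] limit_buy(price=104, qty=4): fills=none; bids=[#1:8@105 #2:4@104] asks=[-]
After op 3 [order #3] limit_buy(price=100, qty=3): fills=none; bids=[#1:8@105 #2:4@104 #3:3@100] asks=[-]
After op 4 [order #4] limit_sell(price=105, qty=8): fills=#1x#4:8@105; bids=[#2:4@104 #3:3@100] asks=[-]
After op 5 [order #5] market_sell(qty=3): fills=#2x#5:3@104; bids=[#2:1@104 #3:3@100] asks=[-]
After op 6 [order #6] market_sell(qty=4): fills=#2x#6:1@104 #3x#6:3@100; bids=[-] asks=[-]
After op 7 [order #7] market_sell(qty=7): fills=none; bids=[-] asks=[-]
After op 8 [order #8] limit_sell(price=95, qty=3): fills=none; bids=[-] asks=[#8:3@95]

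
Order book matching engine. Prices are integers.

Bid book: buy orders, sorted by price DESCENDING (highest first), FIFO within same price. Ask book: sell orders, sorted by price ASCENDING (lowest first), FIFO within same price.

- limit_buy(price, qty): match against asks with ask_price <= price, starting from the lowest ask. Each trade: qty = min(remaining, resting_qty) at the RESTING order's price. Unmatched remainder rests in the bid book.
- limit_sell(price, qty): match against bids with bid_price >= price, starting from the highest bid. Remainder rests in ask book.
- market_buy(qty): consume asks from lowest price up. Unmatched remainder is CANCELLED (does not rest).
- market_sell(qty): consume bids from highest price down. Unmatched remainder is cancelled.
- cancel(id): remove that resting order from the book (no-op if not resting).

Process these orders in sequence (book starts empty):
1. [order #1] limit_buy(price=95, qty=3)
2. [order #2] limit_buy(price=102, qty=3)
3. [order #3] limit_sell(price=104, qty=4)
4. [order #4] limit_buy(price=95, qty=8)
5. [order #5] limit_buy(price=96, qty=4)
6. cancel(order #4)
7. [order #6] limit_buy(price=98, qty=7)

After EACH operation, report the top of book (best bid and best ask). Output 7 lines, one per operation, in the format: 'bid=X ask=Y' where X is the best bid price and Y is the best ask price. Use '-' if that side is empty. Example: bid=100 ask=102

After op 1 [order #1] limit_buy(price=95, qty=3): fills=none; bids=[#1:3@95] asks=[-]
After op 2 [order #2] limit_buy(price=102, qty=3): fills=none; bids=[#2:3@102 #1:3@95] asks=[-]
After op 3 [order #3] limit_sell(price=104, qty=4): fills=none; bids=[#2:3@102 #1:3@95] asks=[#3:4@104]
After op 4 [order #4] limit_buy(price=95, qty=8): fills=none; bids=[#2:3@102 #1:3@95 #4:8@95] asks=[#3:4@104]
After op 5 [order #5] limit_buy(price=96, qty=4): fills=none; bids=[#2:3@102 #5:4@96 #1:3@95 #4:8@95] asks=[#3:4@104]
After op 6 cancel(order #4): fills=none; bids=[#2:3@102 #5:4@96 #1:3@95] asks=[#3:4@104]
After op 7 [order #6] limit_buy(price=98, qty=7): fills=none; bids=[#2:3@102 #6:7@98 #5:4@96 #1:3@95] asks=[#3:4@104]

Answer: bid=95 ask=-
bid=102 ask=-
bid=102 ask=104
bid=102 ask=104
bid=102 ask=104
bid=102 ask=104
bid=102 ask=104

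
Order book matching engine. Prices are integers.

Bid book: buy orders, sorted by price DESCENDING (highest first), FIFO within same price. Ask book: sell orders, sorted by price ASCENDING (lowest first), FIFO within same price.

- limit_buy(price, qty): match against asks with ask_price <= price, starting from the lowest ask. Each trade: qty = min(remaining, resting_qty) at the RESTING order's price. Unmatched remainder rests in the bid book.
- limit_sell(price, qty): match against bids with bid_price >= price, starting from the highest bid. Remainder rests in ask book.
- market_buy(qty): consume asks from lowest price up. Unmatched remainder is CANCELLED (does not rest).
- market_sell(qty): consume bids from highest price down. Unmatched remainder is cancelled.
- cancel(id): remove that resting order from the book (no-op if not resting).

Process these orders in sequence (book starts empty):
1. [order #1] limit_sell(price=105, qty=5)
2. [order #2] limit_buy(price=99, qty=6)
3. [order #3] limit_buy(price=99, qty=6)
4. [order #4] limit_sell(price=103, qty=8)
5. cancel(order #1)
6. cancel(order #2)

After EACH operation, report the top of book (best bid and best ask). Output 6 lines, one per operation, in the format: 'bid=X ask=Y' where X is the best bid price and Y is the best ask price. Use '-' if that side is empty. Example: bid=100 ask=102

After op 1 [order #1] limit_sell(price=105, qty=5): fills=none; bids=[-] asks=[#1:5@105]
After op 2 [order #2] limit_buy(price=99, qty=6): fills=none; bids=[#2:6@99] asks=[#1:5@105]
After op 3 [order #3] limit_buy(price=99, qty=6): fills=none; bids=[#2:6@99 #3:6@99] asks=[#1:5@105]
After op 4 [order #4] limit_sell(price=103, qty=8): fills=none; bids=[#2:6@99 #3:6@99] asks=[#4:8@103 #1:5@105]
After op 5 cancel(order #1): fills=none; bids=[#2:6@99 #3:6@99] asks=[#4:8@103]
After op 6 cancel(order #2): fills=none; bids=[#3:6@99] asks=[#4:8@103]

Answer: bid=- ask=105
bid=99 ask=105
bid=99 ask=105
bid=99 ask=103
bid=99 ask=103
bid=99 ask=103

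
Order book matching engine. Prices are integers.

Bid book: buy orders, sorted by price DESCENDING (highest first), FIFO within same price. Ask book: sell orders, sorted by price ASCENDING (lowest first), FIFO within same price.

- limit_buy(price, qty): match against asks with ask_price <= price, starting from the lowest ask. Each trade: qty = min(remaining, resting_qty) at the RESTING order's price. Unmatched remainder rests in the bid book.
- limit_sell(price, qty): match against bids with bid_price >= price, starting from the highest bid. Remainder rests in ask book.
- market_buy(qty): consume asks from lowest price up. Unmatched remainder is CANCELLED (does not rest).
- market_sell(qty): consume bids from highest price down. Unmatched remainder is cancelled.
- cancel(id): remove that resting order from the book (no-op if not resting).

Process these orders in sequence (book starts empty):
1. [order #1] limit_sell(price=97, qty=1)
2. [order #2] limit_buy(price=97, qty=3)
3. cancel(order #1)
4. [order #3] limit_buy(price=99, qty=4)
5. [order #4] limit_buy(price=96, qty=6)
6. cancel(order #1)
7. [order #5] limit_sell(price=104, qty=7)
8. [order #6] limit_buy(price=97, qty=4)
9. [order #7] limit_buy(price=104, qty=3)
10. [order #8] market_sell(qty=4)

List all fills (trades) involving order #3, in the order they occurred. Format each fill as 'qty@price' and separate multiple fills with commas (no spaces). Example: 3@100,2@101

After op 1 [order #1] limit_sell(price=97, qty=1): fills=none; bids=[-] asks=[#1:1@97]
After op 2 [order #2] limit_buy(price=97, qty=3): fills=#2x#1:1@97; bids=[#2:2@97] asks=[-]
After op 3 cancel(order #1): fills=none; bids=[#2:2@97] asks=[-]
After op 4 [order #3] limit_buy(price=99, qty=4): fills=none; bids=[#3:4@99 #2:2@97] asks=[-]
After op 5 [order #4] limit_buy(price=96, qty=6): fills=none; bids=[#3:4@99 #2:2@97 #4:6@96] asks=[-]
After op 6 cancel(order #1): fills=none; bids=[#3:4@99 #2:2@97 #4:6@96] asks=[-]
After op 7 [order #5] limit_sell(price=104, qty=7): fills=none; bids=[#3:4@99 #2:2@97 #4:6@96] asks=[#5:7@104]
After op 8 [order #6] limit_buy(price=97, qty=4): fills=none; bids=[#3:4@99 #2:2@97 #6:4@97 #4:6@96] asks=[#5:7@104]
After op 9 [order #7] limit_buy(price=104, qty=3): fills=#7x#5:3@104; bids=[#3:4@99 #2:2@97 #6:4@97 #4:6@96] asks=[#5:4@104]
After op 10 [order #8] market_sell(qty=4): fills=#3x#8:4@99; bids=[#2:2@97 #6:4@97 #4:6@96] asks=[#5:4@104]

Answer: 4@99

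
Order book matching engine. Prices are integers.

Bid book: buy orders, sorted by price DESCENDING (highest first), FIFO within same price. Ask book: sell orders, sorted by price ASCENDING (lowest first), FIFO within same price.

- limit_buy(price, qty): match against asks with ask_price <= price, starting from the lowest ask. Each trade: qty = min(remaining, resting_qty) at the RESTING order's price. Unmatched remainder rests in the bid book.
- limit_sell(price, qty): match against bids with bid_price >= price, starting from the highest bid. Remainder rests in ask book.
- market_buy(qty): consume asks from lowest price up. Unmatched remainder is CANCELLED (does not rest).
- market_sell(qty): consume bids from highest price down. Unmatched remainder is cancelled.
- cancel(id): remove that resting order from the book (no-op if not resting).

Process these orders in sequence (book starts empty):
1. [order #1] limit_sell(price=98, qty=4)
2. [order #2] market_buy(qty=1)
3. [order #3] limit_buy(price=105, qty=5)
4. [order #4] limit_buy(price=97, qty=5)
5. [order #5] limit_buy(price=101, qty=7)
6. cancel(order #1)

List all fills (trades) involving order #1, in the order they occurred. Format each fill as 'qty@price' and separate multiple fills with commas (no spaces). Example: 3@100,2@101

After op 1 [order #1] limit_sell(price=98, qty=4): fills=none; bids=[-] asks=[#1:4@98]
After op 2 [order #2] market_buy(qty=1): fills=#2x#1:1@98; bids=[-] asks=[#1:3@98]
After op 3 [order #3] limit_buy(price=105, qty=5): fills=#3x#1:3@98; bids=[#3:2@105] asks=[-]
After op 4 [order #4] limit_buy(price=97, qty=5): fills=none; bids=[#3:2@105 #4:5@97] asks=[-]
After op 5 [order #5] limit_buy(price=101, qty=7): fills=none; bids=[#3:2@105 #5:7@101 #4:5@97] asks=[-]
After op 6 cancel(order #1): fills=none; bids=[#3:2@105 #5:7@101 #4:5@97] asks=[-]

Answer: 1@98,3@98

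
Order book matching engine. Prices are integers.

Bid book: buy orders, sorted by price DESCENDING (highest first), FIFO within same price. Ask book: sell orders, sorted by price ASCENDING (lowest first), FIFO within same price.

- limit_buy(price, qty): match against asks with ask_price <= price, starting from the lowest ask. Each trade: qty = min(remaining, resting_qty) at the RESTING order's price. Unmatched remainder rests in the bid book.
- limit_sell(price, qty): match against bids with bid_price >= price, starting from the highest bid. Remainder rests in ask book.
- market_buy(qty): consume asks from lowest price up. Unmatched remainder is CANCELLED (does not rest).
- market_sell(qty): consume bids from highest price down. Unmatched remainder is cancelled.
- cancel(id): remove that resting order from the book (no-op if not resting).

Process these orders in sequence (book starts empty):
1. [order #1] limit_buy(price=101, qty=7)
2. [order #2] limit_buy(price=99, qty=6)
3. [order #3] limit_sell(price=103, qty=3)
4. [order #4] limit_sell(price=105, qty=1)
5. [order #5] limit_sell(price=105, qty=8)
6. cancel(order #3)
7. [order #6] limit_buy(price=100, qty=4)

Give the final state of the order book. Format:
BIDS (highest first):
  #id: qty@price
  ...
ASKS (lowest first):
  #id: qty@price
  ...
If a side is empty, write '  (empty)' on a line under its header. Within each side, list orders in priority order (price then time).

After op 1 [order #1] limit_buy(price=101, qty=7): fills=none; bids=[#1:7@101] asks=[-]
After op 2 [order #2] limit_buy(price=99, qty=6): fills=none; bids=[#1:7@101 #2:6@99] asks=[-]
After op 3 [order #3] limit_sell(price=103, qty=3): fills=none; bids=[#1:7@101 #2:6@99] asks=[#3:3@103]
After op 4 [order #4] limit_sell(price=105, qty=1): fills=none; bids=[#1:7@101 #2:6@99] asks=[#3:3@103 #4:1@105]
After op 5 [order #5] limit_sell(price=105, qty=8): fills=none; bids=[#1:7@101 #2:6@99] asks=[#3:3@103 #4:1@105 #5:8@105]
After op 6 cancel(order #3): fills=none; bids=[#1:7@101 #2:6@99] asks=[#4:1@105 #5:8@105]
After op 7 [order #6] limit_buy(price=100, qty=4): fills=none; bids=[#1:7@101 #6:4@100 #2:6@99] asks=[#4:1@105 #5:8@105]

Answer: BIDS (highest first):
  #1: 7@101
  #6: 4@100
  #2: 6@99
ASKS (lowest first):
  #4: 1@105
  #5: 8@105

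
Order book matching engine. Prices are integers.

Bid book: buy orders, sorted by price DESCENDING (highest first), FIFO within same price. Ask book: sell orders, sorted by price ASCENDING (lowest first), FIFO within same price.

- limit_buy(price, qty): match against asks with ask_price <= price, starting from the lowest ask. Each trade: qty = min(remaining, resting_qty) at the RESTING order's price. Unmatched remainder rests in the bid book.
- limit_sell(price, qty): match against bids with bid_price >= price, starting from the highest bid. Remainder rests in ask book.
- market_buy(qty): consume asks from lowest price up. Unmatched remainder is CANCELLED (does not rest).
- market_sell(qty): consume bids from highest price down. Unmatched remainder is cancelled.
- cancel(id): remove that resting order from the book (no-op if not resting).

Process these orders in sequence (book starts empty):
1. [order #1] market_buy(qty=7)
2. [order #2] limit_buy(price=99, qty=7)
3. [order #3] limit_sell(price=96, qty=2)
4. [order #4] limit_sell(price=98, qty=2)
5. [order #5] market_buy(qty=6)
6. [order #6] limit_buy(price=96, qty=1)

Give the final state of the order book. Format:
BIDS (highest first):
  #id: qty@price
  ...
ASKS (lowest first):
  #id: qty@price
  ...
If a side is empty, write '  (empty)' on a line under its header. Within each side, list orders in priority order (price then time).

Answer: BIDS (highest first):
  #2: 3@99
  #6: 1@96
ASKS (lowest first):
  (empty)

Derivation:
After op 1 [order #1] market_buy(qty=7): fills=none; bids=[-] asks=[-]
After op 2 [order #2] limit_buy(price=99, qty=7): fills=none; bids=[#2:7@99] asks=[-]
After op 3 [order #3] limit_sell(price=96, qty=2): fills=#2x#3:2@99; bids=[#2:5@99] asks=[-]
After op 4 [order #4] limit_sell(price=98, qty=2): fills=#2x#4:2@99; bids=[#2:3@99] asks=[-]
After op 5 [order #5] market_buy(qty=6): fills=none; bids=[#2:3@99] asks=[-]
After op 6 [order #6] limit_buy(price=96, qty=1): fills=none; bids=[#2:3@99 #6:1@96] asks=[-]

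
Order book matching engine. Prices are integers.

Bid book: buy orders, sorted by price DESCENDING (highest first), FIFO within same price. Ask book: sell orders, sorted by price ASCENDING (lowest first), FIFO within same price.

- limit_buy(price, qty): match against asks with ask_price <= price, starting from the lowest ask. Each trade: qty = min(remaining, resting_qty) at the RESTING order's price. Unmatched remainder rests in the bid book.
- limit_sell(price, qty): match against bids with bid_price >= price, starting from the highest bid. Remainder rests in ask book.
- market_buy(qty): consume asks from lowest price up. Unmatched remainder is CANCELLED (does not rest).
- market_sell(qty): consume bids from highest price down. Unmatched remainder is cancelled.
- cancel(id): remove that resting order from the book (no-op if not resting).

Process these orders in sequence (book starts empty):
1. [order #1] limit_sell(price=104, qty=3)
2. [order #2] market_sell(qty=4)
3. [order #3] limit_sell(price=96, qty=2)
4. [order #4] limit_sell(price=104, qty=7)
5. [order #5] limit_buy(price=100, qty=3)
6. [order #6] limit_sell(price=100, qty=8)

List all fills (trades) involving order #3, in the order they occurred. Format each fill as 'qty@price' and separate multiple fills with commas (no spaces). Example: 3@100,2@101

After op 1 [order #1] limit_sell(price=104, qty=3): fills=none; bids=[-] asks=[#1:3@104]
After op 2 [order #2] market_sell(qty=4): fills=none; bids=[-] asks=[#1:3@104]
After op 3 [order #3] limit_sell(price=96, qty=2): fills=none; bids=[-] asks=[#3:2@96 #1:3@104]
After op 4 [order #4] limit_sell(price=104, qty=7): fills=none; bids=[-] asks=[#3:2@96 #1:3@104 #4:7@104]
After op 5 [order #5] limit_buy(price=100, qty=3): fills=#5x#3:2@96; bids=[#5:1@100] asks=[#1:3@104 #4:7@104]
After op 6 [order #6] limit_sell(price=100, qty=8): fills=#5x#6:1@100; bids=[-] asks=[#6:7@100 #1:3@104 #4:7@104]

Answer: 2@96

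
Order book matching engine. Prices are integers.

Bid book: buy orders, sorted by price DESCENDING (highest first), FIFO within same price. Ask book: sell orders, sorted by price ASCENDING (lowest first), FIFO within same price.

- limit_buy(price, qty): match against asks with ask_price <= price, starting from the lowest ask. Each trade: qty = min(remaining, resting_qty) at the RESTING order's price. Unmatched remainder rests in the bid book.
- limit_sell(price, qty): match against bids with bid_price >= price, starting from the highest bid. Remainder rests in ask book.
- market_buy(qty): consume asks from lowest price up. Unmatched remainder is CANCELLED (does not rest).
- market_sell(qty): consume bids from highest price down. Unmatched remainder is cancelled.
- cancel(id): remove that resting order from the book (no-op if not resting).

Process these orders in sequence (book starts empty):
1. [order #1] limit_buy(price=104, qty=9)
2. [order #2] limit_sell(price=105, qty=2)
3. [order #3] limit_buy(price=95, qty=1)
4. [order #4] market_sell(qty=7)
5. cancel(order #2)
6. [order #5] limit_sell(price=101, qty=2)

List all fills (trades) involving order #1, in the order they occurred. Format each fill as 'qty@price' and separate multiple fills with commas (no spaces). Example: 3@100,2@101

After op 1 [order #1] limit_buy(price=104, qty=9): fills=none; bids=[#1:9@104] asks=[-]
After op 2 [order #2] limit_sell(price=105, qty=2): fills=none; bids=[#1:9@104] asks=[#2:2@105]
After op 3 [order #3] limit_buy(price=95, qty=1): fills=none; bids=[#1:9@104 #3:1@95] asks=[#2:2@105]
After op 4 [order #4] market_sell(qty=7): fills=#1x#4:7@104; bids=[#1:2@104 #3:1@95] asks=[#2:2@105]
After op 5 cancel(order #2): fills=none; bids=[#1:2@104 #3:1@95] asks=[-]
After op 6 [order #5] limit_sell(price=101, qty=2): fills=#1x#5:2@104; bids=[#3:1@95] asks=[-]

Answer: 7@104,2@104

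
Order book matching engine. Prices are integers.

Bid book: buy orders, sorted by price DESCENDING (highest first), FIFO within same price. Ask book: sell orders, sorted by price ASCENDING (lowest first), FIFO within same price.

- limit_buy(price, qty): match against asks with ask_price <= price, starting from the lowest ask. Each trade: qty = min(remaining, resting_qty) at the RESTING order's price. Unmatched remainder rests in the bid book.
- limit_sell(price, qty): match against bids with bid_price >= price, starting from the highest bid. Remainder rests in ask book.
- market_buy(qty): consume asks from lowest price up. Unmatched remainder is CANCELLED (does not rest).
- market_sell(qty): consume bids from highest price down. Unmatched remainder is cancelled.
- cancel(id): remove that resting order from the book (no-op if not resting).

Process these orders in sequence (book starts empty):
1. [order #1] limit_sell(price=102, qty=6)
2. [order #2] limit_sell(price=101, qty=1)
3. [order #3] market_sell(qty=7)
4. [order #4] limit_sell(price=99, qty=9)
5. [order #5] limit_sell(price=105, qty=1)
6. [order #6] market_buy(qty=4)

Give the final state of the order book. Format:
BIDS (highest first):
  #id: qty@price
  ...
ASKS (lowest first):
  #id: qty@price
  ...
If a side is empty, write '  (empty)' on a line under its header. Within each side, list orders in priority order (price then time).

After op 1 [order #1] limit_sell(price=102, qty=6): fills=none; bids=[-] asks=[#1:6@102]
After op 2 [order #2] limit_sell(price=101, qty=1): fills=none; bids=[-] asks=[#2:1@101 #1:6@102]
After op 3 [order #3] market_sell(qty=7): fills=none; bids=[-] asks=[#2:1@101 #1:6@102]
After op 4 [order #4] limit_sell(price=99, qty=9): fills=none; bids=[-] asks=[#4:9@99 #2:1@101 #1:6@102]
After op 5 [order #5] limit_sell(price=105, qty=1): fills=none; bids=[-] asks=[#4:9@99 #2:1@101 #1:6@102 #5:1@105]
After op 6 [order #6] market_buy(qty=4): fills=#6x#4:4@99; bids=[-] asks=[#4:5@99 #2:1@101 #1:6@102 #5:1@105]

Answer: BIDS (highest first):
  (empty)
ASKS (lowest first):
  #4: 5@99
  #2: 1@101
  #1: 6@102
  #5: 1@105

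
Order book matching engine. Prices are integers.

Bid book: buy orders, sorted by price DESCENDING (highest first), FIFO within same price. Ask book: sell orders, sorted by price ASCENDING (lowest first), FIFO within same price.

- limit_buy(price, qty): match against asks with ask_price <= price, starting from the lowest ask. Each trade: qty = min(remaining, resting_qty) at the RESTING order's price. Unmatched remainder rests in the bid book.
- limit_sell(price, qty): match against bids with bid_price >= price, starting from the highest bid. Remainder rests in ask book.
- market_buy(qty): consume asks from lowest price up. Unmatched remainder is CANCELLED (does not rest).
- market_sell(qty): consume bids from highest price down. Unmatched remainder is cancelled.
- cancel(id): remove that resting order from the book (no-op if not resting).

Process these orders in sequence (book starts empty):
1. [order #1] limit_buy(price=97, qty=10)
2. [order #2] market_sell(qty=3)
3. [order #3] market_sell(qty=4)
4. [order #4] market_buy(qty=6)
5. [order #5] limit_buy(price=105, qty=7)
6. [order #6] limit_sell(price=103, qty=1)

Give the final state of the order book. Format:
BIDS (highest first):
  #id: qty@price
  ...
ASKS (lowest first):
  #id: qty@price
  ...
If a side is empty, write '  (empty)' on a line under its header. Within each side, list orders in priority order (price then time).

After op 1 [order #1] limit_buy(price=97, qty=10): fills=none; bids=[#1:10@97] asks=[-]
After op 2 [order #2] market_sell(qty=3): fills=#1x#2:3@97; bids=[#1:7@97] asks=[-]
After op 3 [order #3] market_sell(qty=4): fills=#1x#3:4@97; bids=[#1:3@97] asks=[-]
After op 4 [order #4] market_buy(qty=6): fills=none; bids=[#1:3@97] asks=[-]
After op 5 [order #5] limit_buy(price=105, qty=7): fills=none; bids=[#5:7@105 #1:3@97] asks=[-]
After op 6 [order #6] limit_sell(price=103, qty=1): fills=#5x#6:1@105; bids=[#5:6@105 #1:3@97] asks=[-]

Answer: BIDS (highest first):
  #5: 6@105
  #1: 3@97
ASKS (lowest first):
  (empty)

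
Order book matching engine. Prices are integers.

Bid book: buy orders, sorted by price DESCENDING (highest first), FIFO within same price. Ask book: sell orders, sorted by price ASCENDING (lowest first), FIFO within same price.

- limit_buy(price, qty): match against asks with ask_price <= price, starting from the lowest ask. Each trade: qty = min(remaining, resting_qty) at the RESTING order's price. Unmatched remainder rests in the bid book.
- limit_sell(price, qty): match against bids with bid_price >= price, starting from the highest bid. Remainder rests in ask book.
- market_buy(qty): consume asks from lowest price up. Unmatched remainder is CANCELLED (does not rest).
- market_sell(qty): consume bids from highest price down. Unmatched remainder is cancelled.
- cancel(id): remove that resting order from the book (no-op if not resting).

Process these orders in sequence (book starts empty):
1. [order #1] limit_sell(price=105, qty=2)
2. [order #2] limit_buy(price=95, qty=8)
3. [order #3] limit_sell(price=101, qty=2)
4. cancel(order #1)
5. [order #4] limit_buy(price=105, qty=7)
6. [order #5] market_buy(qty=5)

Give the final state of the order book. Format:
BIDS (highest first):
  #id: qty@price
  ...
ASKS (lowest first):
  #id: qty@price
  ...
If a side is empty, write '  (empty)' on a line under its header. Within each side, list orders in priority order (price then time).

After op 1 [order #1] limit_sell(price=105, qty=2): fills=none; bids=[-] asks=[#1:2@105]
After op 2 [order #2] limit_buy(price=95, qty=8): fills=none; bids=[#2:8@95] asks=[#1:2@105]
After op 3 [order #3] limit_sell(price=101, qty=2): fills=none; bids=[#2:8@95] asks=[#3:2@101 #1:2@105]
After op 4 cancel(order #1): fills=none; bids=[#2:8@95] asks=[#3:2@101]
After op 5 [order #4] limit_buy(price=105, qty=7): fills=#4x#3:2@101; bids=[#4:5@105 #2:8@95] asks=[-]
After op 6 [order #5] market_buy(qty=5): fills=none; bids=[#4:5@105 #2:8@95] asks=[-]

Answer: BIDS (highest first):
  #4: 5@105
  #2: 8@95
ASKS (lowest first):
  (empty)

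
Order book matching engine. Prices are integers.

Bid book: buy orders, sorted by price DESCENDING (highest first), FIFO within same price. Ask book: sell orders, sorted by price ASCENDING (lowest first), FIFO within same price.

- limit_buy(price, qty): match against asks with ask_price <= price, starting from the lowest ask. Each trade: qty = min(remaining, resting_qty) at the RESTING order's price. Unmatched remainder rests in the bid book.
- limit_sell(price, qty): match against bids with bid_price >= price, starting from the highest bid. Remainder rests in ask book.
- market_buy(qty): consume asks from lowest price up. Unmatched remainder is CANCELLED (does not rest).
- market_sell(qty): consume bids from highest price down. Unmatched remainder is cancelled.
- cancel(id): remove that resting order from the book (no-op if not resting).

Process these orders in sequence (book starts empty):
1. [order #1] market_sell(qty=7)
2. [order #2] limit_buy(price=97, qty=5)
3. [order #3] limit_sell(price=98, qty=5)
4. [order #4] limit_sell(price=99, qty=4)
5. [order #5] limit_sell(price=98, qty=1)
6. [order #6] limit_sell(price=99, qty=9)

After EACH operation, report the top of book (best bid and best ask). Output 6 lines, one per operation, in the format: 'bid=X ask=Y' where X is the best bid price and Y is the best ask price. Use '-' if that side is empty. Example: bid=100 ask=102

Answer: bid=- ask=-
bid=97 ask=-
bid=97 ask=98
bid=97 ask=98
bid=97 ask=98
bid=97 ask=98

Derivation:
After op 1 [order #1] market_sell(qty=7): fills=none; bids=[-] asks=[-]
After op 2 [order #2] limit_buy(price=97, qty=5): fills=none; bids=[#2:5@97] asks=[-]
After op 3 [order #3] limit_sell(price=98, qty=5): fills=none; bids=[#2:5@97] asks=[#3:5@98]
After op 4 [order #4] limit_sell(price=99, qty=4): fills=none; bids=[#2:5@97] asks=[#3:5@98 #4:4@99]
After op 5 [order #5] limit_sell(price=98, qty=1): fills=none; bids=[#2:5@97] asks=[#3:5@98 #5:1@98 #4:4@99]
After op 6 [order #6] limit_sell(price=99, qty=9): fills=none; bids=[#2:5@97] asks=[#3:5@98 #5:1@98 #4:4@99 #6:9@99]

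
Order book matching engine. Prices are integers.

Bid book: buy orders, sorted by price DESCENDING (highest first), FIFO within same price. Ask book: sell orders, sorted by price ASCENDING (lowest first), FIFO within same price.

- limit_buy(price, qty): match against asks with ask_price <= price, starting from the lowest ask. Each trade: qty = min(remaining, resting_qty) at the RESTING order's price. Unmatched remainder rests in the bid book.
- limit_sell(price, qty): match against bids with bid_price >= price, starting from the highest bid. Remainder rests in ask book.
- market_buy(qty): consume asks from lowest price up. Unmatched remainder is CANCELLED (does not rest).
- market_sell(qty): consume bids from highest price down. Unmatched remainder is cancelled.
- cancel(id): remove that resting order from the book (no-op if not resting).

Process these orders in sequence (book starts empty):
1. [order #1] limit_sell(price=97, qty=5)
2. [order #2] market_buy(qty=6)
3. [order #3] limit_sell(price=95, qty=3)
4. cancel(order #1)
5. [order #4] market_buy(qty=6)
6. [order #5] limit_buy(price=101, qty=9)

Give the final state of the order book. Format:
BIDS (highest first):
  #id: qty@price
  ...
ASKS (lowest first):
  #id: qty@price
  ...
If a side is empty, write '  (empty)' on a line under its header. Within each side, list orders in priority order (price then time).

Answer: BIDS (highest first):
  #5: 9@101
ASKS (lowest first):
  (empty)

Derivation:
After op 1 [order #1] limit_sell(price=97, qty=5): fills=none; bids=[-] asks=[#1:5@97]
After op 2 [order #2] market_buy(qty=6): fills=#2x#1:5@97; bids=[-] asks=[-]
After op 3 [order #3] limit_sell(price=95, qty=3): fills=none; bids=[-] asks=[#3:3@95]
After op 4 cancel(order #1): fills=none; bids=[-] asks=[#3:3@95]
After op 5 [order #4] market_buy(qty=6): fills=#4x#3:3@95; bids=[-] asks=[-]
After op 6 [order #5] limit_buy(price=101, qty=9): fills=none; bids=[#5:9@101] asks=[-]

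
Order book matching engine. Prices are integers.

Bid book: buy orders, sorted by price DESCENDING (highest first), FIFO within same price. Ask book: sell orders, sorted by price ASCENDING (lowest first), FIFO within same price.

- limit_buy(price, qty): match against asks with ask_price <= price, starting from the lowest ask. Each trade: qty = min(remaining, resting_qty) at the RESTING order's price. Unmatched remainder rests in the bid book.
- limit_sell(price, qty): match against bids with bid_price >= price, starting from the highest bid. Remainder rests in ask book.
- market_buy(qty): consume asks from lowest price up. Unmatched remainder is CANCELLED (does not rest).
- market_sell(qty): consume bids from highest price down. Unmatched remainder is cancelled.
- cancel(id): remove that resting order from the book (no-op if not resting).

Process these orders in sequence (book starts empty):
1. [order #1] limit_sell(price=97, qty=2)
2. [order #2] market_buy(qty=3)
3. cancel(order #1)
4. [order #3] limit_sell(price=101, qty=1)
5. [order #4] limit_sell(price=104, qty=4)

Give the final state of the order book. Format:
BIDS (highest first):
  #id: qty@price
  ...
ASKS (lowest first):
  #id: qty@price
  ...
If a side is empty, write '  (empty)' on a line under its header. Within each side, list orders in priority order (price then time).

Answer: BIDS (highest first):
  (empty)
ASKS (lowest first):
  #3: 1@101
  #4: 4@104

Derivation:
After op 1 [order #1] limit_sell(price=97, qty=2): fills=none; bids=[-] asks=[#1:2@97]
After op 2 [order #2] market_buy(qty=3): fills=#2x#1:2@97; bids=[-] asks=[-]
After op 3 cancel(order #1): fills=none; bids=[-] asks=[-]
After op 4 [order #3] limit_sell(price=101, qty=1): fills=none; bids=[-] asks=[#3:1@101]
After op 5 [order #4] limit_sell(price=104, qty=4): fills=none; bids=[-] asks=[#3:1@101 #4:4@104]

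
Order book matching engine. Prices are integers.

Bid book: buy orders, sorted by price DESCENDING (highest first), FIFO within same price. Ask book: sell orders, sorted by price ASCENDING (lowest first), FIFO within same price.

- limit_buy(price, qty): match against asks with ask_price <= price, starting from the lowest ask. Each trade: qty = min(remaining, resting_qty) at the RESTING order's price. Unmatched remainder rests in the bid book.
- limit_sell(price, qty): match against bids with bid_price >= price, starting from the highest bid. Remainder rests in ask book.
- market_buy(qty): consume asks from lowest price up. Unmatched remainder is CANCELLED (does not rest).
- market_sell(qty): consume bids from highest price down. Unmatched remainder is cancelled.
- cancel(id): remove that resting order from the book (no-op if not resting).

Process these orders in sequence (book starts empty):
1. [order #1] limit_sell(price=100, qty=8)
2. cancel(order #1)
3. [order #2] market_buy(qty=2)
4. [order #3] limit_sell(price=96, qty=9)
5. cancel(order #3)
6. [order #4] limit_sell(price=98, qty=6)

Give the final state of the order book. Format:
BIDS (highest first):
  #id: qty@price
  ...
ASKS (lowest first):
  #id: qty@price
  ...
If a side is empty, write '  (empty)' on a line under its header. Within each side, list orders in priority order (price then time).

Answer: BIDS (highest first):
  (empty)
ASKS (lowest first):
  #4: 6@98

Derivation:
After op 1 [order #1] limit_sell(price=100, qty=8): fills=none; bids=[-] asks=[#1:8@100]
After op 2 cancel(order #1): fills=none; bids=[-] asks=[-]
After op 3 [order #2] market_buy(qty=2): fills=none; bids=[-] asks=[-]
After op 4 [order #3] limit_sell(price=96, qty=9): fills=none; bids=[-] asks=[#3:9@96]
After op 5 cancel(order #3): fills=none; bids=[-] asks=[-]
After op 6 [order #4] limit_sell(price=98, qty=6): fills=none; bids=[-] asks=[#4:6@98]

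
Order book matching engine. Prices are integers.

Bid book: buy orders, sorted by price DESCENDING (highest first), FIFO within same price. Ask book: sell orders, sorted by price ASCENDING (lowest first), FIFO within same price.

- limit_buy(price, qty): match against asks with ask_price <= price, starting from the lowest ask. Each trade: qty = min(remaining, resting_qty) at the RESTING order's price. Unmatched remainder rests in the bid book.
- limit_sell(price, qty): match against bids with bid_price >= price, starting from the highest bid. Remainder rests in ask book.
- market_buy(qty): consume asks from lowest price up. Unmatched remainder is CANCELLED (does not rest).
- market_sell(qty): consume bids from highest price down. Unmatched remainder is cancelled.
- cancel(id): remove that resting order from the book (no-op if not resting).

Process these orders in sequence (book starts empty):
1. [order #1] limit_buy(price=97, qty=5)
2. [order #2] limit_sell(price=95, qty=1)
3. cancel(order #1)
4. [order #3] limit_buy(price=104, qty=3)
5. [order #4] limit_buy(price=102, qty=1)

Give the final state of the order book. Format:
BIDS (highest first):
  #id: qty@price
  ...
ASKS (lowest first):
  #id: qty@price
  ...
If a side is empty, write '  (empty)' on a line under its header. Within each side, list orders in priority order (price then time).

Answer: BIDS (highest first):
  #3: 3@104
  #4: 1@102
ASKS (lowest first):
  (empty)

Derivation:
After op 1 [order #1] limit_buy(price=97, qty=5): fills=none; bids=[#1:5@97] asks=[-]
After op 2 [order #2] limit_sell(price=95, qty=1): fills=#1x#2:1@97; bids=[#1:4@97] asks=[-]
After op 3 cancel(order #1): fills=none; bids=[-] asks=[-]
After op 4 [order #3] limit_buy(price=104, qty=3): fills=none; bids=[#3:3@104] asks=[-]
After op 5 [order #4] limit_buy(price=102, qty=1): fills=none; bids=[#3:3@104 #4:1@102] asks=[-]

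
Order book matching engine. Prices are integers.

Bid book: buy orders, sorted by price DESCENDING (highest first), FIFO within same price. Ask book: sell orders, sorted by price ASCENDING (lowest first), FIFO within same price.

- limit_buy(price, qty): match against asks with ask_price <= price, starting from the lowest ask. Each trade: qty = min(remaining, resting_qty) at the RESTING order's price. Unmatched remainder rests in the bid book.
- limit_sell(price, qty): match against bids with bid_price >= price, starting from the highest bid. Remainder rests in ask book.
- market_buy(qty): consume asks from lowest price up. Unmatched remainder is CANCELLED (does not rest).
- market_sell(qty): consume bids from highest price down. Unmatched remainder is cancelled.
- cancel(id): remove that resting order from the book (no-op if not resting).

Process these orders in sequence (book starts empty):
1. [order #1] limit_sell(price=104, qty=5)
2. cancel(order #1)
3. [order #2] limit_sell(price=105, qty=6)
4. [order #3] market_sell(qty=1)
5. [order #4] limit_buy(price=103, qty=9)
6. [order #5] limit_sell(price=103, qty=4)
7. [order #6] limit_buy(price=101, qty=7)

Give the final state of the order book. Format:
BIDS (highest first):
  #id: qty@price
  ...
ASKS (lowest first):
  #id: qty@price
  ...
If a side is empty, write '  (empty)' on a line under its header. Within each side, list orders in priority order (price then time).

Answer: BIDS (highest first):
  #4: 5@103
  #6: 7@101
ASKS (lowest first):
  #2: 6@105

Derivation:
After op 1 [order #1] limit_sell(price=104, qty=5): fills=none; bids=[-] asks=[#1:5@104]
After op 2 cancel(order #1): fills=none; bids=[-] asks=[-]
After op 3 [order #2] limit_sell(price=105, qty=6): fills=none; bids=[-] asks=[#2:6@105]
After op 4 [order #3] market_sell(qty=1): fills=none; bids=[-] asks=[#2:6@105]
After op 5 [order #4] limit_buy(price=103, qty=9): fills=none; bids=[#4:9@103] asks=[#2:6@105]
After op 6 [order #5] limit_sell(price=103, qty=4): fills=#4x#5:4@103; bids=[#4:5@103] asks=[#2:6@105]
After op 7 [order #6] limit_buy(price=101, qty=7): fills=none; bids=[#4:5@103 #6:7@101] asks=[#2:6@105]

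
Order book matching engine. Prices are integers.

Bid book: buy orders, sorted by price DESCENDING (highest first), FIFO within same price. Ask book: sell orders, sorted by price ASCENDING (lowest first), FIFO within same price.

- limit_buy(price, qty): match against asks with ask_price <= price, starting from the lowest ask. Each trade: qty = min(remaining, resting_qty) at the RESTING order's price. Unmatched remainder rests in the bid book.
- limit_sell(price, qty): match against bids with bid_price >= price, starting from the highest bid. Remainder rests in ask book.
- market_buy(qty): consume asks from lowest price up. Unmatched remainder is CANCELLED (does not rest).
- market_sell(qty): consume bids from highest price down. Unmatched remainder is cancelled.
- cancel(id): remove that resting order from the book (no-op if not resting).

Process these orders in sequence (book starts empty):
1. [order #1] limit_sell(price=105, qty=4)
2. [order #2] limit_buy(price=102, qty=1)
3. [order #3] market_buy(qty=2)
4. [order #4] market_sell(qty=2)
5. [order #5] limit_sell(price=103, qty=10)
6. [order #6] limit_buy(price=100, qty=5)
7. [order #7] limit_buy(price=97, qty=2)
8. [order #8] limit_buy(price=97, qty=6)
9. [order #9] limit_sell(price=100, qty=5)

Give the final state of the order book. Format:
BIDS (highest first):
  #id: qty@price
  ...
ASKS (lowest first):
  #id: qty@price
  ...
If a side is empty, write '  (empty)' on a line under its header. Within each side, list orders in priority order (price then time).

After op 1 [order #1] limit_sell(price=105, qty=4): fills=none; bids=[-] asks=[#1:4@105]
After op 2 [order #2] limit_buy(price=102, qty=1): fills=none; bids=[#2:1@102] asks=[#1:4@105]
After op 3 [order #3] market_buy(qty=2): fills=#3x#1:2@105; bids=[#2:1@102] asks=[#1:2@105]
After op 4 [order #4] market_sell(qty=2): fills=#2x#4:1@102; bids=[-] asks=[#1:2@105]
After op 5 [order #5] limit_sell(price=103, qty=10): fills=none; bids=[-] asks=[#5:10@103 #1:2@105]
After op 6 [order #6] limit_buy(price=100, qty=5): fills=none; bids=[#6:5@100] asks=[#5:10@103 #1:2@105]
After op 7 [order #7] limit_buy(price=97, qty=2): fills=none; bids=[#6:5@100 #7:2@97] asks=[#5:10@103 #1:2@105]
After op 8 [order #8] limit_buy(price=97, qty=6): fills=none; bids=[#6:5@100 #7:2@97 #8:6@97] asks=[#5:10@103 #1:2@105]
After op 9 [order #9] limit_sell(price=100, qty=5): fills=#6x#9:5@100; bids=[#7:2@97 #8:6@97] asks=[#5:10@103 #1:2@105]

Answer: BIDS (highest first):
  #7: 2@97
  #8: 6@97
ASKS (lowest first):
  #5: 10@103
  #1: 2@105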